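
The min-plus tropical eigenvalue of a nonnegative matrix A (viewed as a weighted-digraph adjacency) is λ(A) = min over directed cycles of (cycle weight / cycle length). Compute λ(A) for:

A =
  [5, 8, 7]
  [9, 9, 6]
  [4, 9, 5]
λ(A) = 5

Enumerate directed cycles and compute their means (weight / length). Sample:
  cycle 0 → 0: weight = 5, length = 1, mean = 5/1 ≈ 5.000
  cycle 1 → 1: weight = 9, length = 1, mean = 9/1 ≈ 9.000
  cycle 2 → 2: weight = 5, length = 1, mean = 5/1 ≈ 5.000
  cycle 0 → 1 → 0: weight = 17, length = 2, mean = 17/2 ≈ 8.500
  cycle 0 → 2 → 0: weight = 11, length = 2, mean = 11/2 ≈ 5.500
  cycle 1 → 0 → 1: weight = 17, length = 2, mean = 17/2 ≈ 8.500
Minimum mean = 5.000, attained e.g. along the cycle 0 → 0 with weight 5 and length 1. So λ(A) = 5/1 = 5.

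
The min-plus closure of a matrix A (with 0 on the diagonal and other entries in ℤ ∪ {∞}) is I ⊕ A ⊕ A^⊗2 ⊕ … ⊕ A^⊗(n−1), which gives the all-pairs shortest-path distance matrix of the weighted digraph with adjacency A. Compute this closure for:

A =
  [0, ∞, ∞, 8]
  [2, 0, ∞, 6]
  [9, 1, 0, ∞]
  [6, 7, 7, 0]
Closure =
  [0, 15, 15, 8]
  [2, 0, 13, 6]
  [3, 1, 0, 7]
  [6, 7, 7, 0]

This is the Floyd-Warshall all-pairs shortest-path computation. For each intermediate vertex k = 0, 1, …, 3, update dist[i][j] ← min(dist[i][j], dist[i][k] + dist[k][j]). The final matrix gives, for each (i, j), the minimum total weight of any directed path from i to j (possibly empty when i = j).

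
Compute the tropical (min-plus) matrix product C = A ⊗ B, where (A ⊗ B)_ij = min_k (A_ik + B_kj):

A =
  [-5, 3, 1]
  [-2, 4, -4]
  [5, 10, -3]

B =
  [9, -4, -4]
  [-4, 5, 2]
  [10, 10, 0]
A ⊗ B =
  [-1, -9, -9]
  [0, -6, -6]
  [6, 1, -3]

Apply the min-plus product entry-by-entry:
  C[0][0] = min over k of (A[0][0] + B[0][0] = -5 + 9 = 4, A[0][1] + B[1][0] = 3 + -4 = -1, A[0][2] + B[2][0] = 1 + 10 = 11) = -1 (attained at k = 1)
  C[0][1] = min over k of (A[0][0] + B[0][1] = -5 + -4 = -9, A[0][1] + B[1][1] = 3 + 5 = 8, A[0][2] + B[2][1] = 1 + 10 = 11) = -9 (attained at k = 0)
  C[0][2] = min over k of (A[0][0] + B[0][2] = -5 + -4 = -9, A[0][1] + B[1][2] = 3 + 2 = 5, A[0][2] + B[2][2] = 1 + 0 = 1) = -9 (attained at k = 0)
  C[1][0] = min over k of (A[1][0] + B[0][0] = -2 + 9 = 7, A[1][1] + B[1][0] = 4 + -4 = 0, A[1][2] + B[2][0] = -4 + 10 = 6) = 0 (attained at k = 1)
  C[1][1] = min over k of (A[1][0] + B[0][1] = -2 + -4 = -6, A[1][1] + B[1][1] = 4 + 5 = 9, A[1][2] + B[2][1] = -4 + 10 = 6) = -6 (attained at k = 0)
  C[1][2] = min over k of (A[1][0] + B[0][2] = -2 + -4 = -6, A[1][1] + B[1][2] = 4 + 2 = 6, A[1][2] + B[2][2] = -4 + 0 = -4) = -6 (attained at k = 0)
  C[2][0] = min over k of (A[2][0] + B[0][0] = 5 + 9 = 14, A[2][1] + B[1][0] = 10 + -4 = 6, A[2][2] + B[2][0] = -3 + 10 = 7) = 6 (attained at k = 1)
  C[2][1] = min over k of (A[2][0] + B[0][1] = 5 + -4 = 1, A[2][1] + B[1][1] = 10 + 5 = 15, A[2][2] + B[2][1] = -3 + 10 = 7) = 1 (attained at k = 0)
  C[2][2] = min over k of (A[2][0] + B[0][2] = 5 + -4 = 1, A[2][1] + B[1][2] = 10 + 2 = 12, A[2][2] + B[2][2] = -3 + 0 = -3) = -3 (attained at k = 2)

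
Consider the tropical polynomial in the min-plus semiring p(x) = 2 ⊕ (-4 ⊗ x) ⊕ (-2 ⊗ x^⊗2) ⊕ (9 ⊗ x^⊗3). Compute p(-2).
p(-2) = -6

A tropical monomial a ⊗ x^⊗i evaluates to a + i · x. Evaluating each term at x = -2:
  Term 0 contributes 2 + 0 · -2 = 2
  Term 1 contributes -4 + 1 · -2 = -6
  Term 2 contributes -2 + 2 · -2 = -6
  Term 3 contributes 9 + 3 · -2 = 3
p(-2) = ⊕ of these = min[2, -6, -6, 3] = -6.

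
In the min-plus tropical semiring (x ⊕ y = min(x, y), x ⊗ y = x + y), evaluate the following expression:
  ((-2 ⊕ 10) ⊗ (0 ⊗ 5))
((-2 ⊕ 10) ⊗ (0 ⊗ 5)) = 3

Expand innermost to outermost. Recall ⊕ takes the minimum of its arguments and ⊗ takes their sum. Working out the expression ((-2 ⊕ 10) ⊗ (0 ⊗ 5)) gives 3.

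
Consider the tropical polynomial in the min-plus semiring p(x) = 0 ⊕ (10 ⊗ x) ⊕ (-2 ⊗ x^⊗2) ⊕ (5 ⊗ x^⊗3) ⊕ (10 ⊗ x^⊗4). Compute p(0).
p(0) = -2

A tropical monomial a ⊗ x^⊗i evaluates to a + i · x. Evaluating each term at x = 0:
  Term 0 contributes 0 + 0 · 0 = 0
  Term 1 contributes 10 + 1 · 0 = 10
  Term 2 contributes -2 + 2 · 0 = -2
  Term 3 contributes 5 + 3 · 0 = 5
  Term 4 contributes 10 + 4 · 0 = 10
p(0) = ⊕ of these = min[0, 10, -2, 5, 10] = -2.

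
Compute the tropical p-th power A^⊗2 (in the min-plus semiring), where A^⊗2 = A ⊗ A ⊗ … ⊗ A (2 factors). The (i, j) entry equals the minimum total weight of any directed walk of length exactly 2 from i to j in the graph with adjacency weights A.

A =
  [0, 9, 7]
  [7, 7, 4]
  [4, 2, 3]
A^⊗2 =
  [0, 9, 7]
  [7, 6, 7]
  [4, 5, 6]

Each entry (A^⊗2)_ij equals the minimum over all length-2 walks i = v_0 → v_1 → … → v_2 = j of Σ_t A[v_t][v_{t+1}]. For example, for (i, j) = (0, 2) we minimise over 3 possible intermediate vertex sequences; the minimum is 7, attained along the walk 0 → 0 → 2.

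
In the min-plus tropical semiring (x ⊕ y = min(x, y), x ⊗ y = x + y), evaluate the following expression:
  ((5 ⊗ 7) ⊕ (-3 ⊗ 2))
((5 ⊗ 7) ⊕ (-3 ⊗ 2)) = -1

Expand innermost to outermost. Recall ⊕ takes the minimum of its arguments and ⊗ takes their sum. Working out the expression ((5 ⊗ 7) ⊕ (-3 ⊗ 2)) gives -1.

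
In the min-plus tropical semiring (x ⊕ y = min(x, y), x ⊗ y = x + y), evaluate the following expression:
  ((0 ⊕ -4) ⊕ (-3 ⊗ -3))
((0 ⊕ -4) ⊕ (-3 ⊗ -3)) = -6

Expand innermost to outermost. Recall ⊕ takes the minimum of its arguments and ⊗ takes their sum. Working out the expression ((0 ⊕ -4) ⊕ (-3 ⊗ -3)) gives -6.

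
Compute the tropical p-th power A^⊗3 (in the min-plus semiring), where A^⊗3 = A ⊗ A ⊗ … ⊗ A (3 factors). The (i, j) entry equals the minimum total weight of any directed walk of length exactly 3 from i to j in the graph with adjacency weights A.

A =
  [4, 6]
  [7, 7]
A^⊗3 =
  [12, 14]
  [15, 17]

Each entry (A^⊗3)_ij equals the minimum over all length-3 walks i = v_0 → v_1 → … → v_3 = j of Σ_t A[v_t][v_{t+1}]. For example, for (i, j) = (0, 1) we minimise over 4 possible intermediate vertex sequences; the minimum is 14, attained along the walk 0 → 0 → 0 → 1.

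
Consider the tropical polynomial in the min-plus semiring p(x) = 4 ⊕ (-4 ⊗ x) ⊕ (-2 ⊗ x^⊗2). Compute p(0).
p(0) = -4

A tropical monomial a ⊗ x^⊗i evaluates to a + i · x. Evaluating each term at x = 0:
  Term 0 contributes 4 + 0 · 0 = 4
  Term 1 contributes -4 + 1 · 0 = -4
  Term 2 contributes -2 + 2 · 0 = -2
p(0) = ⊕ of these = min[4, -4, -2] = -4.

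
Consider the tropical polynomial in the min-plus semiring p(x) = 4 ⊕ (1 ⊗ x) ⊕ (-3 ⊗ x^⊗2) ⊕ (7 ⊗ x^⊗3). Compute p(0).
p(0) = -3

A tropical monomial a ⊗ x^⊗i evaluates to a + i · x. Evaluating each term at x = 0:
  Term 0 contributes 4 + 0 · 0 = 4
  Term 1 contributes 1 + 1 · 0 = 1
  Term 2 contributes -3 + 2 · 0 = -3
  Term 3 contributes 7 + 3 · 0 = 7
p(0) = ⊕ of these = min[4, 1, -3, 7] = -3.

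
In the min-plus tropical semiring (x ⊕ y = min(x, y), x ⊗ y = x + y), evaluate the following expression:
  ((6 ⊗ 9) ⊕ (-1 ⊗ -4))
((6 ⊗ 9) ⊕ (-1 ⊗ -4)) = -5

Expand innermost to outermost. Recall ⊕ takes the minimum of its arguments and ⊗ takes their sum. Working out the expression ((6 ⊗ 9) ⊕ (-1 ⊗ -4)) gives -5.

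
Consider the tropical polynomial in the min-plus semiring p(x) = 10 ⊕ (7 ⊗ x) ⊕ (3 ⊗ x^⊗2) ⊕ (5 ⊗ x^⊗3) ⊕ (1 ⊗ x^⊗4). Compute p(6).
p(6) = 10

A tropical monomial a ⊗ x^⊗i evaluates to a + i · x. Evaluating each term at x = 6:
  Term 0 contributes 10 + 0 · 6 = 10
  Term 1 contributes 7 + 1 · 6 = 13
  Term 2 contributes 3 + 2 · 6 = 15
  Term 3 contributes 5 + 3 · 6 = 23
  Term 4 contributes 1 + 4 · 6 = 25
p(6) = ⊕ of these = min[10, 13, 15, 23, 25] = 10.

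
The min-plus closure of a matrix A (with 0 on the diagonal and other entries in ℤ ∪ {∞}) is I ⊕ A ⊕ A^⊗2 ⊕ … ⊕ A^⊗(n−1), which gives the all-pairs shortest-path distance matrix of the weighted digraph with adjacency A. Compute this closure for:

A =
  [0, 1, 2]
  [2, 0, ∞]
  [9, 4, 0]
Closure =
  [0, 1, 2]
  [2, 0, 4]
  [6, 4, 0]

This is the Floyd-Warshall all-pairs shortest-path computation. For each intermediate vertex k = 0, 1, …, 2, update dist[i][j] ← min(dist[i][j], dist[i][k] + dist[k][j]). The final matrix gives, for each (i, j), the minimum total weight of any directed path from i to j (possibly empty when i = j).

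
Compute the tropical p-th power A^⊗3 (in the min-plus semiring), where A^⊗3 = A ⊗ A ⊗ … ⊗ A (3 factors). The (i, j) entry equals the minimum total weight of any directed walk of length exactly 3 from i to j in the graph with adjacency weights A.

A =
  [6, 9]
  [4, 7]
A^⊗3 =
  [18, 21]
  [16, 19]

Each entry (A^⊗3)_ij equals the minimum over all length-3 walks i = v_0 → v_1 → … → v_3 = j of Σ_t A[v_t][v_{t+1}]. For example, for (i, j) = (0, 1) we minimise over 4 possible intermediate vertex sequences; the minimum is 21, attained along the walk 0 → 0 → 0 → 1.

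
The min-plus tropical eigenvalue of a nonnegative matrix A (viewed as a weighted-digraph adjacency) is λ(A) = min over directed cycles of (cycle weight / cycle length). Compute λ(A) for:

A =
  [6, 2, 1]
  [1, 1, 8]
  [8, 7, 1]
λ(A) = 1

Enumerate directed cycles and compute their means (weight / length). Sample:
  cycle 0 → 0: weight = 6, length = 1, mean = 6/1 ≈ 6.000
  cycle 1 → 1: weight = 1, length = 1, mean = 1/1 ≈ 1.000
  cycle 2 → 2: weight = 1, length = 1, mean = 1/1 ≈ 1.000
  cycle 0 → 1 → 0: weight = 3, length = 2, mean = 3/2 ≈ 1.500
  cycle 0 → 2 → 0: weight = 9, length = 2, mean = 9/2 ≈ 4.500
  cycle 1 → 0 → 1: weight = 3, length = 2, mean = 3/2 ≈ 1.500
Minimum mean = 1.000, attained e.g. along the cycle 1 → 1 with weight 1 and length 1. So λ(A) = 1/1 = 1.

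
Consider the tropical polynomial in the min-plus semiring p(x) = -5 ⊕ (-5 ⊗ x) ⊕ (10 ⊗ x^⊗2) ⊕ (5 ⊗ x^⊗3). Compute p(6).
p(6) = -5

A tropical monomial a ⊗ x^⊗i evaluates to a + i · x. Evaluating each term at x = 6:
  Term 0 contributes -5 + 0 · 6 = -5
  Term 1 contributes -5 + 1 · 6 = 1
  Term 2 contributes 10 + 2 · 6 = 22
  Term 3 contributes 5 + 3 · 6 = 23
p(6) = ⊕ of these = min[-5, 1, 22, 23] = -5.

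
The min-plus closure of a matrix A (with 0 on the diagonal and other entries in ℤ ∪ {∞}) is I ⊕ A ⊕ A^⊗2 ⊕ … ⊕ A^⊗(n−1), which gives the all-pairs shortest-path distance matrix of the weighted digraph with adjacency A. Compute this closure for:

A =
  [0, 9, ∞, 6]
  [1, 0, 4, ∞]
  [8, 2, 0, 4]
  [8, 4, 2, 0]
Closure =
  [0, 9, 8, 6]
  [1, 0, 4, 7]
  [3, 2, 0, 4]
  [5, 4, 2, 0]

This is the Floyd-Warshall all-pairs shortest-path computation. For each intermediate vertex k = 0, 1, …, 3, update dist[i][j] ← min(dist[i][j], dist[i][k] + dist[k][j]). The final matrix gives, for each (i, j), the minimum total weight of any directed path from i to j (possibly empty when i = j).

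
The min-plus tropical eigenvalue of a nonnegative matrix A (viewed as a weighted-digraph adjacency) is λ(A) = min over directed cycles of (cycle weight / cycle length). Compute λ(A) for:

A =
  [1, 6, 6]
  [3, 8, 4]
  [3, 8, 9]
λ(A) = 1

Enumerate directed cycles and compute their means (weight / length). Sample:
  cycle 0 → 0: weight = 1, length = 1, mean = 1/1 ≈ 1.000
  cycle 1 → 1: weight = 8, length = 1, mean = 8/1 ≈ 8.000
  cycle 2 → 2: weight = 9, length = 1, mean = 9/1 ≈ 9.000
  cycle 0 → 1 → 0: weight = 9, length = 2, mean = 9/2 ≈ 4.500
  cycle 0 → 2 → 0: weight = 9, length = 2, mean = 9/2 ≈ 4.500
  cycle 1 → 0 → 1: weight = 9, length = 2, mean = 9/2 ≈ 4.500
Minimum mean = 1.000, attained e.g. along the cycle 0 → 0 with weight 1 and length 1. So λ(A) = 1/1 = 1.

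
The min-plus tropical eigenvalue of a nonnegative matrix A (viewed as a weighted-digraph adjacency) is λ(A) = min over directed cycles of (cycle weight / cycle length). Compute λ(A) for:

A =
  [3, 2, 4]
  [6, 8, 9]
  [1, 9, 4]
λ(A) = 5/2

Enumerate directed cycles and compute their means (weight / length). Sample:
  cycle 0 → 0: weight = 3, length = 1, mean = 3/1 ≈ 3.000
  cycle 1 → 1: weight = 8, length = 1, mean = 8/1 ≈ 8.000
  cycle 2 → 2: weight = 4, length = 1, mean = 4/1 ≈ 4.000
  cycle 0 → 1 → 0: weight = 8, length = 2, mean = 8/2 ≈ 4.000
  cycle 0 → 2 → 0: weight = 5, length = 2, mean = 5/2 ≈ 2.500
  cycle 1 → 0 → 1: weight = 8, length = 2, mean = 8/2 ≈ 4.000
Minimum mean = 2.500, attained e.g. along the cycle 0 → 2 → 0 with weight 5 and length 2. So λ(A) = 5/2 = 5/2.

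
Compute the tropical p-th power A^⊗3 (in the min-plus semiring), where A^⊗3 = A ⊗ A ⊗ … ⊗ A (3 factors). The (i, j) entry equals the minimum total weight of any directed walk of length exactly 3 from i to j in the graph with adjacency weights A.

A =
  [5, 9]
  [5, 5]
A^⊗3 =
  [15, 19]
  [15, 15]

Each entry (A^⊗3)_ij equals the minimum over all length-3 walks i = v_0 → v_1 → … → v_3 = j of Σ_t A[v_t][v_{t+1}]. For example, for (i, j) = (0, 1) we minimise over 4 possible intermediate vertex sequences; the minimum is 19, attained along the walk 0 → 0 → 0 → 1.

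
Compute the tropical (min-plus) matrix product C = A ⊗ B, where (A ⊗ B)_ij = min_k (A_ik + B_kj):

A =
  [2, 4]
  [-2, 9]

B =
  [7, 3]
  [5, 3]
A ⊗ B =
  [9, 5]
  [5, 1]

Apply the min-plus product entry-by-entry:
  C[0][0] = min over k of (A[0][0] + B[0][0] = 2 + 7 = 9, A[0][1] + B[1][0] = 4 + 5 = 9) = 9 (attained at k = 0)
  C[0][1] = min over k of (A[0][0] + B[0][1] = 2 + 3 = 5, A[0][1] + B[1][1] = 4 + 3 = 7) = 5 (attained at k = 0)
  C[1][0] = min over k of (A[1][0] + B[0][0] = -2 + 7 = 5, A[1][1] + B[1][0] = 9 + 5 = 14) = 5 (attained at k = 0)
  C[1][1] = min over k of (A[1][0] + B[0][1] = -2 + 3 = 1, A[1][1] + B[1][1] = 9 + 3 = 12) = 1 (attained at k = 0)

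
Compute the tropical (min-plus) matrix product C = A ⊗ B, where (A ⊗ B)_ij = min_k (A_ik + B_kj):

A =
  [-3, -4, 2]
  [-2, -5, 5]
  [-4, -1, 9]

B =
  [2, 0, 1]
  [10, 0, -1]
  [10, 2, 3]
A ⊗ B =
  [-1, -4, -5]
  [0, -5, -6]
  [-2, -4, -3]

Apply the min-plus product entry-by-entry:
  C[0][0] = min over k of (A[0][0] + B[0][0] = -3 + 2 = -1, A[0][1] + B[1][0] = -4 + 10 = 6, A[0][2] + B[2][0] = 2 + 10 = 12) = -1 (attained at k = 0)
  C[0][1] = min over k of (A[0][0] + B[0][1] = -3 + 0 = -3, A[0][1] + B[1][1] = -4 + 0 = -4, A[0][2] + B[2][1] = 2 + 2 = 4) = -4 (attained at k = 1)
  C[0][2] = min over k of (A[0][0] + B[0][2] = -3 + 1 = -2, A[0][1] + B[1][2] = -4 + -1 = -5, A[0][2] + B[2][2] = 2 + 3 = 5) = -5 (attained at k = 1)
  C[1][0] = min over k of (A[1][0] + B[0][0] = -2 + 2 = 0, A[1][1] + B[1][0] = -5 + 10 = 5, A[1][2] + B[2][0] = 5 + 10 = 15) = 0 (attained at k = 0)
  C[1][1] = min over k of (A[1][0] + B[0][1] = -2 + 0 = -2, A[1][1] + B[1][1] = -5 + 0 = -5, A[1][2] + B[2][1] = 5 + 2 = 7) = -5 (attained at k = 1)
  C[1][2] = min over k of (A[1][0] + B[0][2] = -2 + 1 = -1, A[1][1] + B[1][2] = -5 + -1 = -6, A[1][2] + B[2][2] = 5 + 3 = 8) = -6 (attained at k = 1)
  C[2][0] = min over k of (A[2][0] + B[0][0] = -4 + 2 = -2, A[2][1] + B[1][0] = -1 + 10 = 9, A[2][2] + B[2][0] = 9 + 10 = 19) = -2 (attained at k = 0)
  C[2][1] = min over k of (A[2][0] + B[0][1] = -4 + 0 = -4, A[2][1] + B[1][1] = -1 + 0 = -1, A[2][2] + B[2][1] = 9 + 2 = 11) = -4 (attained at k = 0)
  C[2][2] = min over k of (A[2][0] + B[0][2] = -4 + 1 = -3, A[2][1] + B[1][2] = -1 + -1 = -2, A[2][2] + B[2][2] = 9 + 3 = 12) = -3 (attained at k = 0)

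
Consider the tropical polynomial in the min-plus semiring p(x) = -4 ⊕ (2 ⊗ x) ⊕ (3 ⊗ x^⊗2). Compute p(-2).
p(-2) = -4

A tropical monomial a ⊗ x^⊗i evaluates to a + i · x. Evaluating each term at x = -2:
  Term 0 contributes -4 + 0 · -2 = -4
  Term 1 contributes 2 + 1 · -2 = 0
  Term 2 contributes 3 + 2 · -2 = -1
p(-2) = ⊕ of these = min[-4, 0, -1] = -4.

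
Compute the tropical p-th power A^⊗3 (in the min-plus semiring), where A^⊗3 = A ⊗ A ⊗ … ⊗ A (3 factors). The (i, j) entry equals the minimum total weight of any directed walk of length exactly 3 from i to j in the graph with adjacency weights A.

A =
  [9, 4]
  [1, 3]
A^⊗3 =
  [8, 9]
  [6, 8]

Each entry (A^⊗3)_ij equals the minimum over all length-3 walks i = v_0 → v_1 → … → v_3 = j of Σ_t A[v_t][v_{t+1}]. For example, for (i, j) = (0, 1) we minimise over 4 possible intermediate vertex sequences; the minimum is 9, attained along the walk 0 → 1 → 0 → 1.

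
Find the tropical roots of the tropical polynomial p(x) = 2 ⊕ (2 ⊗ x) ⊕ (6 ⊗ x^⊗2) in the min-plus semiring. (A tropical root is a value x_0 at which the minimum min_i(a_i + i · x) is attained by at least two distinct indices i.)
Roots: {-4, 0}

Each tropical root is a break point of the lower envelope of the lines y = a_i + i · x (there are 3 lines, with slopes 0, 1, ..., 2). Only the lines that attain the minimum somewhere contribute to roots; other lines are dominated. Here the surviving (envelope) indices are i = 2, i = 1, i = 0.
Intersections between consecutive envelope lines give the roots: for adjacent envelope indices i < j the intersection is x = (a_i − a_j) / (j − i). Reading off the sorted break points: {-4, 0}.
Verification: at each break x_0, at least two indices attain the minimum of min_i(a_i + i · x_0).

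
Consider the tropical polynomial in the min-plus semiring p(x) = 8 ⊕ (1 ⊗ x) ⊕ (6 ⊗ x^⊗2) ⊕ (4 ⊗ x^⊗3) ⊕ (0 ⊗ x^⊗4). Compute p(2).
p(2) = 3

A tropical monomial a ⊗ x^⊗i evaluates to a + i · x. Evaluating each term at x = 2:
  Term 0 contributes 8 + 0 · 2 = 8
  Term 1 contributes 1 + 1 · 2 = 3
  Term 2 contributes 6 + 2 · 2 = 10
  Term 3 contributes 4 + 3 · 2 = 10
  Term 4 contributes 0 + 4 · 2 = 8
p(2) = ⊕ of these = min[8, 3, 10, 10, 8] = 3.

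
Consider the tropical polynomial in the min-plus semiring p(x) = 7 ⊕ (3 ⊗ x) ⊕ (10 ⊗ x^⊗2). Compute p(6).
p(6) = 7

A tropical monomial a ⊗ x^⊗i evaluates to a + i · x. Evaluating each term at x = 6:
  Term 0 contributes 7 + 0 · 6 = 7
  Term 1 contributes 3 + 1 · 6 = 9
  Term 2 contributes 10 + 2 · 6 = 22
p(6) = ⊕ of these = min[7, 9, 22] = 7.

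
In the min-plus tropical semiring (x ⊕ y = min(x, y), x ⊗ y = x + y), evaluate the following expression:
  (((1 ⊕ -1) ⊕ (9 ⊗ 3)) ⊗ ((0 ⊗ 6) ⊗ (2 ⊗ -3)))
(((1 ⊕ -1) ⊕ (9 ⊗ 3)) ⊗ ((0 ⊗ 6) ⊗ (2 ⊗ -3))) = 4

Expand innermost to outermost. Recall ⊕ takes the minimum of its arguments and ⊗ takes their sum. Working out the expression (((1 ⊕ -1) ⊕ (9 ⊗ 3)) ⊗ ((0 ⊗ 6) ⊗ (2 ⊗ -3))) gives 4.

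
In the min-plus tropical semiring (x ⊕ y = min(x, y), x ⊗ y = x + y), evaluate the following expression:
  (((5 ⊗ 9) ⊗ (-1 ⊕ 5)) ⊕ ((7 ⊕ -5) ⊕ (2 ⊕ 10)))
(((5 ⊗ 9) ⊗ (-1 ⊕ 5)) ⊕ ((7 ⊕ -5) ⊕ (2 ⊕ 10))) = -5

Expand innermost to outermost. Recall ⊕ takes the minimum of its arguments and ⊗ takes their sum. Working out the expression (((5 ⊗ 9) ⊗ (-1 ⊕ 5)) ⊕ ((7 ⊕ -5) ⊕ (2 ⊕ 10))) gives -5.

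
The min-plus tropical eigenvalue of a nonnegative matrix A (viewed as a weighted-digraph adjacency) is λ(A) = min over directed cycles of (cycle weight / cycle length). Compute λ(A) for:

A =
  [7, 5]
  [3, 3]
λ(A) = 3

Enumerate directed cycles and compute their means (weight / length). Sample:
  cycle 0 → 0: weight = 7, length = 1, mean = 7/1 ≈ 7.000
  cycle 1 → 1: weight = 3, length = 1, mean = 3/1 ≈ 3.000
  cycle 0 → 1 → 0: weight = 8, length = 2, mean = 8/2 ≈ 4.000
  cycle 1 → 0 → 1: weight = 8, length = 2, mean = 8/2 ≈ 4.000
Minimum mean = 3.000, attained e.g. along the cycle 1 → 1 with weight 3 and length 1. So λ(A) = 3/1 = 3.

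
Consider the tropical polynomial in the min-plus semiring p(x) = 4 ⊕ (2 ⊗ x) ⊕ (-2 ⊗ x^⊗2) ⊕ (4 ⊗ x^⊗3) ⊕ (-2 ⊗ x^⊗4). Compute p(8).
p(8) = 4

A tropical monomial a ⊗ x^⊗i evaluates to a + i · x. Evaluating each term at x = 8:
  Term 0 contributes 4 + 0 · 8 = 4
  Term 1 contributes 2 + 1 · 8 = 10
  Term 2 contributes -2 + 2 · 8 = 14
  Term 3 contributes 4 + 3 · 8 = 28
  Term 4 contributes -2 + 4 · 8 = 30
p(8) = ⊕ of these = min[4, 10, 14, 28, 30] = 4.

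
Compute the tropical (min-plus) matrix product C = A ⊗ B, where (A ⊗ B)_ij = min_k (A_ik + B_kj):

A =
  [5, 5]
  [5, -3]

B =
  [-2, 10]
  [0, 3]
A ⊗ B =
  [3, 8]
  [-3, 0]

Apply the min-plus product entry-by-entry:
  C[0][0] = min over k of (A[0][0] + B[0][0] = 5 + -2 = 3, A[0][1] + B[1][0] = 5 + 0 = 5) = 3 (attained at k = 0)
  C[0][1] = min over k of (A[0][0] + B[0][1] = 5 + 10 = 15, A[0][1] + B[1][1] = 5 + 3 = 8) = 8 (attained at k = 1)
  C[1][0] = min over k of (A[1][0] + B[0][0] = 5 + -2 = 3, A[1][1] + B[1][0] = -3 + 0 = -3) = -3 (attained at k = 1)
  C[1][1] = min over k of (A[1][0] + B[0][1] = 5 + 10 = 15, A[1][1] + B[1][1] = -3 + 3 = 0) = 0 (attained at k = 1)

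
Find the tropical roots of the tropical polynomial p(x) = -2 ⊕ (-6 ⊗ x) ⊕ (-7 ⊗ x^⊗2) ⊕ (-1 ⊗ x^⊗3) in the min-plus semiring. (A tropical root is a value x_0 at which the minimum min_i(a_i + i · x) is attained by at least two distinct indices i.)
Roots: {-6, 1, 4}

Each tropical root is a break point of the lower envelope of the lines y = a_i + i · x (there are 4 lines, with slopes 0, 1, ..., 3). Only the lines that attain the minimum somewhere contribute to roots; other lines are dominated. Here the surviving (envelope) indices are i = 3, i = 2, i = 1, i = 0.
Intersections between consecutive envelope lines give the roots: for adjacent envelope indices i < j the intersection is x = (a_i − a_j) / (j − i). Reading off the sorted break points: {-6, 1, 4}.
Verification: at each break x_0, at least two indices attain the minimum of min_i(a_i + i · x_0).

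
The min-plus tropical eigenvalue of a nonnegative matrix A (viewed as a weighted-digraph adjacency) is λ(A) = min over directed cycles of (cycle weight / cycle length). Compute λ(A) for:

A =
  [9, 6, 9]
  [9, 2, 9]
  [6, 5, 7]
λ(A) = 2

Enumerate directed cycles and compute their means (weight / length). Sample:
  cycle 0 → 0: weight = 9, length = 1, mean = 9/1 ≈ 9.000
  cycle 1 → 1: weight = 2, length = 1, mean = 2/1 ≈ 2.000
  cycle 2 → 2: weight = 7, length = 1, mean = 7/1 ≈ 7.000
  cycle 0 → 1 → 0: weight = 15, length = 2, mean = 15/2 ≈ 7.500
  cycle 0 → 2 → 0: weight = 15, length = 2, mean = 15/2 ≈ 7.500
  cycle 1 → 0 → 1: weight = 15, length = 2, mean = 15/2 ≈ 7.500
Minimum mean = 2.000, attained e.g. along the cycle 1 → 1 with weight 2 and length 1. So λ(A) = 2/1 = 2.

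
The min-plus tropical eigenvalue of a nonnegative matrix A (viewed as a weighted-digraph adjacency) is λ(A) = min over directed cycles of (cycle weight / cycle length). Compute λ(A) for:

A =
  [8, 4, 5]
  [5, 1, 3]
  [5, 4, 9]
λ(A) = 1

Enumerate directed cycles and compute their means (weight / length). Sample:
  cycle 0 → 0: weight = 8, length = 1, mean = 8/1 ≈ 8.000
  cycle 1 → 1: weight = 1, length = 1, mean = 1/1 ≈ 1.000
  cycle 2 → 2: weight = 9, length = 1, mean = 9/1 ≈ 9.000
  cycle 0 → 1 → 0: weight = 9, length = 2, mean = 9/2 ≈ 4.500
  cycle 0 → 2 → 0: weight = 10, length = 2, mean = 10/2 ≈ 5.000
  cycle 1 → 0 → 1: weight = 9, length = 2, mean = 9/2 ≈ 4.500
Minimum mean = 1.000, attained e.g. along the cycle 1 → 1 with weight 1 and length 1. So λ(A) = 1/1 = 1.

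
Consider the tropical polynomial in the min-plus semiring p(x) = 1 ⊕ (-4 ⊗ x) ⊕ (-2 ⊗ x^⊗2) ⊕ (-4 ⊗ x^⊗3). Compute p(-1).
p(-1) = -7

A tropical monomial a ⊗ x^⊗i evaluates to a + i · x. Evaluating each term at x = -1:
  Term 0 contributes 1 + 0 · -1 = 1
  Term 1 contributes -4 + 1 · -1 = -5
  Term 2 contributes -2 + 2 · -1 = -4
  Term 3 contributes -4 + 3 · -1 = -7
p(-1) = ⊕ of these = min[1, -5, -4, -7] = -7.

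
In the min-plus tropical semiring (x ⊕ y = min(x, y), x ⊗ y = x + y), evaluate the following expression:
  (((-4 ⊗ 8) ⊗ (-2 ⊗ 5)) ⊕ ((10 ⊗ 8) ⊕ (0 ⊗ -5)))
(((-4 ⊗ 8) ⊗ (-2 ⊗ 5)) ⊕ ((10 ⊗ 8) ⊕ (0 ⊗ -5))) = -5

Expand innermost to outermost. Recall ⊕ takes the minimum of its arguments and ⊗ takes their sum. Working out the expression (((-4 ⊗ 8) ⊗ (-2 ⊗ 5)) ⊕ ((10 ⊗ 8) ⊕ (0 ⊗ -5))) gives -5.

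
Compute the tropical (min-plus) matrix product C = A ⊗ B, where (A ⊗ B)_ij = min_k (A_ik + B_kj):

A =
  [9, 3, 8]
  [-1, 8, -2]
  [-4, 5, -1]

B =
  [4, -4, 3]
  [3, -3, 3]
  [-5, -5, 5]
A ⊗ B =
  [3, 0, 6]
  [-7, -7, 2]
  [-6, -8, -1]

Apply the min-plus product entry-by-entry:
  C[0][0] = min over k of (A[0][0] + B[0][0] = 9 + 4 = 13, A[0][1] + B[1][0] = 3 + 3 = 6, A[0][2] + B[2][0] = 8 + -5 = 3) = 3 (attained at k = 2)
  C[0][1] = min over k of (A[0][0] + B[0][1] = 9 + -4 = 5, A[0][1] + B[1][1] = 3 + -3 = 0, A[0][2] + B[2][1] = 8 + -5 = 3) = 0 (attained at k = 1)
  C[0][2] = min over k of (A[0][0] + B[0][2] = 9 + 3 = 12, A[0][1] + B[1][2] = 3 + 3 = 6, A[0][2] + B[2][2] = 8 + 5 = 13) = 6 (attained at k = 1)
  C[1][0] = min over k of (A[1][0] + B[0][0] = -1 + 4 = 3, A[1][1] + B[1][0] = 8 + 3 = 11, A[1][2] + B[2][0] = -2 + -5 = -7) = -7 (attained at k = 2)
  C[1][1] = min over k of (A[1][0] + B[0][1] = -1 + -4 = -5, A[1][1] + B[1][1] = 8 + -3 = 5, A[1][2] + B[2][1] = -2 + -5 = -7) = -7 (attained at k = 2)
  C[1][2] = min over k of (A[1][0] + B[0][2] = -1 + 3 = 2, A[1][1] + B[1][2] = 8 + 3 = 11, A[1][2] + B[2][2] = -2 + 5 = 3) = 2 (attained at k = 0)
  C[2][0] = min over k of (A[2][0] + B[0][0] = -4 + 4 = 0, A[2][1] + B[1][0] = 5 + 3 = 8, A[2][2] + B[2][0] = -1 + -5 = -6) = -6 (attained at k = 2)
  C[2][1] = min over k of (A[2][0] + B[0][1] = -4 + -4 = -8, A[2][1] + B[1][1] = 5 + -3 = 2, A[2][2] + B[2][1] = -1 + -5 = -6) = -8 (attained at k = 0)
  C[2][2] = min over k of (A[2][0] + B[0][2] = -4 + 3 = -1, A[2][1] + B[1][2] = 5 + 3 = 8, A[2][2] + B[2][2] = -1 + 5 = 4) = -1 (attained at k = 0)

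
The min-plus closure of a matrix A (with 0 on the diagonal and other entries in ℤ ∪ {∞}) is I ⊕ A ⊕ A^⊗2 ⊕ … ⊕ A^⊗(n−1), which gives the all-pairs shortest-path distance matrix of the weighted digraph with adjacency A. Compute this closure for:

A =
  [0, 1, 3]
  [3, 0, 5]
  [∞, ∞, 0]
Closure =
  [0, 1, 3]
  [3, 0, 5]
  [∞, ∞, 0]

This is the Floyd-Warshall all-pairs shortest-path computation. For each intermediate vertex k = 0, 1, …, 2, update dist[i][j] ← min(dist[i][j], dist[i][k] + dist[k][j]). The final matrix gives, for each (i, j), the minimum total weight of any directed path from i to j (possibly empty when i = j).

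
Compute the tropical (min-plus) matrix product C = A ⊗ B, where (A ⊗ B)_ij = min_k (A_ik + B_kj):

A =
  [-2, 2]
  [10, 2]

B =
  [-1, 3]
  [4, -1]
A ⊗ B =
  [-3, 1]
  [6, 1]

Apply the min-plus product entry-by-entry:
  C[0][0] = min over k of (A[0][0] + B[0][0] = -2 + -1 = -3, A[0][1] + B[1][0] = 2 + 4 = 6) = -3 (attained at k = 0)
  C[0][1] = min over k of (A[0][0] + B[0][1] = -2 + 3 = 1, A[0][1] + B[1][1] = 2 + -1 = 1) = 1 (attained at k = 0)
  C[1][0] = min over k of (A[1][0] + B[0][0] = 10 + -1 = 9, A[1][1] + B[1][0] = 2 + 4 = 6) = 6 (attained at k = 1)
  C[1][1] = min over k of (A[1][0] + B[0][1] = 10 + 3 = 13, A[1][1] + B[1][1] = 2 + -1 = 1) = 1 (attained at k = 1)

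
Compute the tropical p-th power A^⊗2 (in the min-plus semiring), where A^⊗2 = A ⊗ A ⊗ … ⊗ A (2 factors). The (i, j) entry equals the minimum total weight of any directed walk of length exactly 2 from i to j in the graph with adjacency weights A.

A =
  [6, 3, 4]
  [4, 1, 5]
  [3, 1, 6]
A^⊗2 =
  [7, 4, 8]
  [5, 2, 6]
  [5, 2, 6]

Each entry (A^⊗2)_ij equals the minimum over all length-2 walks i = v_0 → v_1 → … → v_2 = j of Σ_t A[v_t][v_{t+1}]. For example, for (i, j) = (0, 2) we minimise over 3 possible intermediate vertex sequences; the minimum is 8, attained along the walk 0 → 1 → 2.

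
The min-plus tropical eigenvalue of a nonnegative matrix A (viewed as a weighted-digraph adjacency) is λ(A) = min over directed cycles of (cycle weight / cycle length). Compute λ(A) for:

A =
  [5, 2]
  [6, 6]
λ(A) = 4

Enumerate directed cycles and compute their means (weight / length). Sample:
  cycle 0 → 0: weight = 5, length = 1, mean = 5/1 ≈ 5.000
  cycle 1 → 1: weight = 6, length = 1, mean = 6/1 ≈ 6.000
  cycle 0 → 1 → 0: weight = 8, length = 2, mean = 8/2 ≈ 4.000
  cycle 1 → 0 → 1: weight = 8, length = 2, mean = 8/2 ≈ 4.000
Minimum mean = 4.000, attained e.g. along the cycle 0 → 1 → 0 with weight 8 and length 2. So λ(A) = 8/2 = 4.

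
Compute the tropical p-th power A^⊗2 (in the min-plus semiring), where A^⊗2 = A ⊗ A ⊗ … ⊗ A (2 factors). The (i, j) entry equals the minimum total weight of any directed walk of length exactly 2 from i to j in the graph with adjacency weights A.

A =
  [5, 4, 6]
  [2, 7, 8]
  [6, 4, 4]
A^⊗2 =
  [6, 9, 10]
  [7, 6, 8]
  [6, 8, 8]

Each entry (A^⊗2)_ij equals the minimum over all length-2 walks i = v_0 → v_1 → … → v_2 = j of Σ_t A[v_t][v_{t+1}]. For example, for (i, j) = (0, 2) we minimise over 3 possible intermediate vertex sequences; the minimum is 10, attained along the walk 0 → 2 → 2.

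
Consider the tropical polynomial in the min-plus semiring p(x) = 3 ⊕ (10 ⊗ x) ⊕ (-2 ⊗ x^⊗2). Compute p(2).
p(2) = 2

A tropical monomial a ⊗ x^⊗i evaluates to a + i · x. Evaluating each term at x = 2:
  Term 0 contributes 3 + 0 · 2 = 3
  Term 1 contributes 10 + 1 · 2 = 12
  Term 2 contributes -2 + 2 · 2 = 2
p(2) = ⊕ of these = min[3, 12, 2] = 2.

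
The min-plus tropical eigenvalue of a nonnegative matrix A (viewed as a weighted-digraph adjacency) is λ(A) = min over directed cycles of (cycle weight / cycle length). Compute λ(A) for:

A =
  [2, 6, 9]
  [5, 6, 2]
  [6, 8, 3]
λ(A) = 2

Enumerate directed cycles and compute their means (weight / length). Sample:
  cycle 0 → 0: weight = 2, length = 1, mean = 2/1 ≈ 2.000
  cycle 1 → 1: weight = 6, length = 1, mean = 6/1 ≈ 6.000
  cycle 2 → 2: weight = 3, length = 1, mean = 3/1 ≈ 3.000
  cycle 0 → 1 → 0: weight = 11, length = 2, mean = 11/2 ≈ 5.500
  cycle 0 → 2 → 0: weight = 15, length = 2, mean = 15/2 ≈ 7.500
  cycle 1 → 0 → 1: weight = 11, length = 2, mean = 11/2 ≈ 5.500
Minimum mean = 2.000, attained e.g. along the cycle 0 → 0 with weight 2 and length 1. So λ(A) = 2/1 = 2.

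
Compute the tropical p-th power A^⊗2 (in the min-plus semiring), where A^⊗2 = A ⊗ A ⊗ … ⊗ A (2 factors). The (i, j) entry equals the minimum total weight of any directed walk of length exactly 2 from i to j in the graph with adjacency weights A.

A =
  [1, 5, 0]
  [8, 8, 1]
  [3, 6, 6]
A^⊗2 =
  [2, 6, 1]
  [4, 7, 7]
  [4, 8, 3]

Each entry (A^⊗2)_ij equals the minimum over all length-2 walks i = v_0 → v_1 → … → v_2 = j of Σ_t A[v_t][v_{t+1}]. For example, for (i, j) = (0, 2) we minimise over 3 possible intermediate vertex sequences; the minimum is 1, attained along the walk 0 → 0 → 2.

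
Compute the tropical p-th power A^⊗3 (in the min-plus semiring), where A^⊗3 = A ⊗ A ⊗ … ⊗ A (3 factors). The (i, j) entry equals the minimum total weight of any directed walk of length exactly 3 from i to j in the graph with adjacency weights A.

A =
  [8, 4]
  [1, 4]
A^⊗3 =
  [9, 9]
  [6, 9]

Each entry (A^⊗3)_ij equals the minimum over all length-3 walks i = v_0 → v_1 → … → v_3 = j of Σ_t A[v_t][v_{t+1}]. For example, for (i, j) = (0, 1) we minimise over 4 possible intermediate vertex sequences; the minimum is 9, attained along the walk 0 → 1 → 0 → 1.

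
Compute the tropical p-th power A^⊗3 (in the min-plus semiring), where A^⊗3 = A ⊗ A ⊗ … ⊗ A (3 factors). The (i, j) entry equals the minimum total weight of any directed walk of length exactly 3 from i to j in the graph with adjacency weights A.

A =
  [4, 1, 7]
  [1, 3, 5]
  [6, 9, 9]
A^⊗3 =
  [5, 3, 9]
  [3, 5, 7]
  [8, 10, 12]

Each entry (A^⊗3)_ij equals the minimum over all length-3 walks i = v_0 → v_1 → … → v_3 = j of Σ_t A[v_t][v_{t+1}]. For example, for (i, j) = (0, 2) we minimise over 9 possible intermediate vertex sequences; the minimum is 9, attained along the walk 0 → 1 → 0 → 2.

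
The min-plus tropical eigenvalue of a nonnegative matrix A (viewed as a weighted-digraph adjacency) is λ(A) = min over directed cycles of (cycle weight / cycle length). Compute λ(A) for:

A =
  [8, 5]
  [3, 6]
λ(A) = 4

Enumerate directed cycles and compute their means (weight / length). Sample:
  cycle 0 → 0: weight = 8, length = 1, mean = 8/1 ≈ 8.000
  cycle 1 → 1: weight = 6, length = 1, mean = 6/1 ≈ 6.000
  cycle 0 → 1 → 0: weight = 8, length = 2, mean = 8/2 ≈ 4.000
  cycle 1 → 0 → 1: weight = 8, length = 2, mean = 8/2 ≈ 4.000
Minimum mean = 4.000, attained e.g. along the cycle 0 → 1 → 0 with weight 8 and length 2. So λ(A) = 8/2 = 4.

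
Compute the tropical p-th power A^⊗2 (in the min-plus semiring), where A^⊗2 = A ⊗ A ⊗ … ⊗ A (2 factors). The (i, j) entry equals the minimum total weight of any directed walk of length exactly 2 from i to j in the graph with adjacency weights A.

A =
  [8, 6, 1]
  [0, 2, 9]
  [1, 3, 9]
A^⊗2 =
  [2, 4, 9]
  [2, 4, 1]
  [3, 5, 2]

Each entry (A^⊗2)_ij equals the minimum over all length-2 walks i = v_0 → v_1 → … → v_2 = j of Σ_t A[v_t][v_{t+1}]. For example, for (i, j) = (0, 2) we minimise over 3 possible intermediate vertex sequences; the minimum is 9, attained along the walk 0 → 0 → 2.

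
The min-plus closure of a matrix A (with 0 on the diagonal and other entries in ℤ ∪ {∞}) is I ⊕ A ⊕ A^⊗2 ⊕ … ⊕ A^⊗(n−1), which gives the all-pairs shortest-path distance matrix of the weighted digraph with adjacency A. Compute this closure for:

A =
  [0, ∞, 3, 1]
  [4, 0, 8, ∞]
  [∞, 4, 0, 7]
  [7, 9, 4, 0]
Closure =
  [0, 7, 3, 1]
  [4, 0, 7, 5]
  [8, 4, 0, 7]
  [7, 8, 4, 0]

This is the Floyd-Warshall all-pairs shortest-path computation. For each intermediate vertex k = 0, 1, …, 3, update dist[i][j] ← min(dist[i][j], dist[i][k] + dist[k][j]). The final matrix gives, for each (i, j), the minimum total weight of any directed path from i to j (possibly empty when i = j).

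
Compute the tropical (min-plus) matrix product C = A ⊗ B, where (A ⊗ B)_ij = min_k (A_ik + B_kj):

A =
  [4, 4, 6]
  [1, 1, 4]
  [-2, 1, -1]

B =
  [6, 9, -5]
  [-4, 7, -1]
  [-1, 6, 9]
A ⊗ B =
  [0, 11, -1]
  [-3, 8, -4]
  [-3, 5, -7]

Apply the min-plus product entry-by-entry:
  C[0][0] = min over k of (A[0][0] + B[0][0] = 4 + 6 = 10, A[0][1] + B[1][0] = 4 + -4 = 0, A[0][2] + B[2][0] = 6 + -1 = 5) = 0 (attained at k = 1)
  C[0][1] = min over k of (A[0][0] + B[0][1] = 4 + 9 = 13, A[0][1] + B[1][1] = 4 + 7 = 11, A[0][2] + B[2][1] = 6 + 6 = 12) = 11 (attained at k = 1)
  C[0][2] = min over k of (A[0][0] + B[0][2] = 4 + -5 = -1, A[0][1] + B[1][2] = 4 + -1 = 3, A[0][2] + B[2][2] = 6 + 9 = 15) = -1 (attained at k = 0)
  C[1][0] = min over k of (A[1][0] + B[0][0] = 1 + 6 = 7, A[1][1] + B[1][0] = 1 + -4 = -3, A[1][2] + B[2][0] = 4 + -1 = 3) = -3 (attained at k = 1)
  C[1][1] = min over k of (A[1][0] + B[0][1] = 1 + 9 = 10, A[1][1] + B[1][1] = 1 + 7 = 8, A[1][2] + B[2][1] = 4 + 6 = 10) = 8 (attained at k = 1)
  C[1][2] = min over k of (A[1][0] + B[0][2] = 1 + -5 = -4, A[1][1] + B[1][2] = 1 + -1 = 0, A[1][2] + B[2][2] = 4 + 9 = 13) = -4 (attained at k = 0)
  C[2][0] = min over k of (A[2][0] + B[0][0] = -2 + 6 = 4, A[2][1] + B[1][0] = 1 + -4 = -3, A[2][2] + B[2][0] = -1 + -1 = -2) = -3 (attained at k = 1)
  C[2][1] = min over k of (A[2][0] + B[0][1] = -2 + 9 = 7, A[2][1] + B[1][1] = 1 + 7 = 8, A[2][2] + B[2][1] = -1 + 6 = 5) = 5 (attained at k = 2)
  C[2][2] = min over k of (A[2][0] + B[0][2] = -2 + -5 = -7, A[2][1] + B[1][2] = 1 + -1 = 0, A[2][2] + B[2][2] = -1 + 9 = 8) = -7 (attained at k = 0)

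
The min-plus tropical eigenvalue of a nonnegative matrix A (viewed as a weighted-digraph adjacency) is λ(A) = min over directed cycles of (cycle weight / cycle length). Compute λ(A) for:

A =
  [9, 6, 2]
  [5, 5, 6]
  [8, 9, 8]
λ(A) = 5

Enumerate directed cycles and compute their means (weight / length). Sample:
  cycle 0 → 0: weight = 9, length = 1, mean = 9/1 ≈ 9.000
  cycle 1 → 1: weight = 5, length = 1, mean = 5/1 ≈ 5.000
  cycle 2 → 2: weight = 8, length = 1, mean = 8/1 ≈ 8.000
  cycle 0 → 1 → 0: weight = 11, length = 2, mean = 11/2 ≈ 5.500
  cycle 0 → 2 → 0: weight = 10, length = 2, mean = 10/2 ≈ 5.000
  cycle 1 → 0 → 1: weight = 11, length = 2, mean = 11/2 ≈ 5.500
Minimum mean = 5.000, attained e.g. along the cycle 1 → 1 with weight 5 and length 1. So λ(A) = 5/1 = 5.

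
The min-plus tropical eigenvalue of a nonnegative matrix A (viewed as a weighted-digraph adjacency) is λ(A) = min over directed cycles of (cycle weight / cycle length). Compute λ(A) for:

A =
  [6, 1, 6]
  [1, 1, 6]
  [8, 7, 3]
λ(A) = 1

Enumerate directed cycles and compute their means (weight / length). Sample:
  cycle 0 → 0: weight = 6, length = 1, mean = 6/1 ≈ 6.000
  cycle 1 → 1: weight = 1, length = 1, mean = 1/1 ≈ 1.000
  cycle 2 → 2: weight = 3, length = 1, mean = 3/1 ≈ 3.000
  cycle 0 → 1 → 0: weight = 2, length = 2, mean = 2/2 ≈ 1.000
  cycle 0 → 2 → 0: weight = 14, length = 2, mean = 14/2 ≈ 7.000
  cycle 1 → 0 → 1: weight = 2, length = 2, mean = 2/2 ≈ 1.000
Minimum mean = 1.000, attained e.g. along the cycle 1 → 1 with weight 1 and length 1. So λ(A) = 1/1 = 1.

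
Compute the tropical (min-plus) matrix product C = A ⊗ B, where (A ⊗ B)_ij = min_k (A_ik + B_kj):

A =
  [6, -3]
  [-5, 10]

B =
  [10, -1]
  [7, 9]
A ⊗ B =
  [4, 5]
  [5, -6]

Apply the min-plus product entry-by-entry:
  C[0][0] = min over k of (A[0][0] + B[0][0] = 6 + 10 = 16, A[0][1] + B[1][0] = -3 + 7 = 4) = 4 (attained at k = 1)
  C[0][1] = min over k of (A[0][0] + B[0][1] = 6 + -1 = 5, A[0][1] + B[1][1] = -3 + 9 = 6) = 5 (attained at k = 0)
  C[1][0] = min over k of (A[1][0] + B[0][0] = -5 + 10 = 5, A[1][1] + B[1][0] = 10 + 7 = 17) = 5 (attained at k = 0)
  C[1][1] = min over k of (A[1][0] + B[0][1] = -5 + -1 = -6, A[1][1] + B[1][1] = 10 + 9 = 19) = -6 (attained at k = 0)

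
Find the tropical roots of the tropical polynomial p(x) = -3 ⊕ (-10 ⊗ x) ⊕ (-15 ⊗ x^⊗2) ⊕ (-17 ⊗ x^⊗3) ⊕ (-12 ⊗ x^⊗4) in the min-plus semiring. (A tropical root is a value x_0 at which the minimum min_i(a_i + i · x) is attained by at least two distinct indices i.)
Roots: {-5, 2, 5, 7}

Each tropical root is a break point of the lower envelope of the lines y = a_i + i · x (there are 5 lines, with slopes 0, 1, ..., 4). Only the lines that attain the minimum somewhere contribute to roots; other lines are dominated. Here the surviving (envelope) indices are i = 4, i = 3, i = 2, i = 1, i = 0.
Intersections between consecutive envelope lines give the roots: for adjacent envelope indices i < j the intersection is x = (a_i − a_j) / (j − i). Reading off the sorted break points: {-5, 2, 5, 7}.
Verification: at each break x_0, at least two indices attain the minimum of min_i(a_i + i · x_0).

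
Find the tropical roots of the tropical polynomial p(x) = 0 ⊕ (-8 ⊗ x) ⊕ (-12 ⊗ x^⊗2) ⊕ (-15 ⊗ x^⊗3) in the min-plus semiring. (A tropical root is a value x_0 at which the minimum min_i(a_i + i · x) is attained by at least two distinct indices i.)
Roots: {3, 4, 8}

Each tropical root is a break point of the lower envelope of the lines y = a_i + i · x (there are 4 lines, with slopes 0, 1, ..., 3). Only the lines that attain the minimum somewhere contribute to roots; other lines are dominated. Here the surviving (envelope) indices are i = 3, i = 2, i = 1, i = 0.
Intersections between consecutive envelope lines give the roots: for adjacent envelope indices i < j the intersection is x = (a_i − a_j) / (j − i). Reading off the sorted break points: {3, 4, 8}.
Verification: at each break x_0, at least two indices attain the minimum of min_i(a_i + i · x_0).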